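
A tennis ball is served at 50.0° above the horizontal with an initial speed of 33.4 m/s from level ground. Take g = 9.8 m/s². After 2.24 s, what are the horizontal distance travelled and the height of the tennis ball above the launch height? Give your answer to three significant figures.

v_x = 33.4 cos 50.0° = 21.47 m/s; v_y0 = 33.4 sin 50.0° = 25.59 m/s.
x = v_x t = 21.47 × 2.24 = 48.1 m.
y = v_y0 t − ½ g t² = 25.59×2.24 − 4.900×2.24² = 32.7 m.

x = 48.1 m, y = 32.7 m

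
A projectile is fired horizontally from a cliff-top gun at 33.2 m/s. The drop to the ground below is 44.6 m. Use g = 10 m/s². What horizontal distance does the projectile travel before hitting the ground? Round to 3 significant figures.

99.2 m

Initial vertical velocity is zero, so the fall time comes from h = ½ g t²: t = √(2 × 44.6 / 10) = 2.987 s.
Horizontal motion is uniform at 33.2 m/s, so x = 33.2 × 2.987 = 99.2 m.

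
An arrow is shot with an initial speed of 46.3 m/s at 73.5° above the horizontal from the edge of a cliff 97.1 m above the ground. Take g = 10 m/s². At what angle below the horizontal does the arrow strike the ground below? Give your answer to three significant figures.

v_x = 46.3 cos 73.5° = 13.15 m/s.
At impact |v_y| = √(v_y0² + 2 g h) = √(44.39² + 2×10×97.1) = 62.55 m/s.
Angle below horizontal = arctan(|v_y| / v_x) = arctan(62.55 / 13.15) = 78.1°.

78.1°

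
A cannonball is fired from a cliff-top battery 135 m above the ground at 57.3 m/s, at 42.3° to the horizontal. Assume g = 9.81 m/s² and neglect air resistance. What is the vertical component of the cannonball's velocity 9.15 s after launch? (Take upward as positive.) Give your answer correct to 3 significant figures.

Initial vertical component: v_y0 = 57.3 sin 42.3° = 38.56 m/s.
v_y(t) = v_y0 − g t = 38.56 − 9.81 × 9.15 = -51.2 m/s.

-51.2 m/s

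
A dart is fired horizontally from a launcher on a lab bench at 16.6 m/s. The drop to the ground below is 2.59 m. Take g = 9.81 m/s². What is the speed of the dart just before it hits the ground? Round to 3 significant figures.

Fall time: t = √(2 × 2.59 / 9.81) = 0.7267 s.
At impact: v_x = 16.6 m/s (unchanged), v_y = g t = 9.81 × 0.7267 = 7.129 m/s.
Speed = √(v_x² + v_y²) = √(275.6 + 50.82) = 18.1 m/s.

18.1 m/s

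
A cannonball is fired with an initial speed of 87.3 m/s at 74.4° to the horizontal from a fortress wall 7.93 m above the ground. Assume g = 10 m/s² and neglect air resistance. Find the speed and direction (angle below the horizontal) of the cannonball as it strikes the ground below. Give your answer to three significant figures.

88.2 m/s at 74.6° below the horizontal

v_x = 87.3 cos 74.4° = 23.48 m/s (constant).
|v_y| at impact = √((84.08)² + 2×10×7.93) = 85.02 m/s.
Speed = √(23.48² + 85.02²) = 88.2 m/s; angle = arctan(85.02/23.48) = 74.6° below horizontal.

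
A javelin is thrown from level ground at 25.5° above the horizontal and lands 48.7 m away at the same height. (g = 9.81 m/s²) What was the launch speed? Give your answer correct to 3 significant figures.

24.8 m/s

On level ground, R = v₀² sin(2θ) / g, so v₀ = √(R g / sin 2θ).
sin(2 × 25.5°) = 0.7771.
v₀ = √(48.7 × 9.81 / 0.7771) = √614.8 = 24.8 m/s.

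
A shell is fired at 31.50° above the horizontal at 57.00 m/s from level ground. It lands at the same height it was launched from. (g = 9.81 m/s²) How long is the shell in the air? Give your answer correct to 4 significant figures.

Vertical component: v_y = 57.00 sin 31.50° = 29.782 m/s.
For a projectile landing at launch height, time of flight is t = 2 v_y / g = 2 × 29.782 / 9.81 = 6.072 s.

6.072 s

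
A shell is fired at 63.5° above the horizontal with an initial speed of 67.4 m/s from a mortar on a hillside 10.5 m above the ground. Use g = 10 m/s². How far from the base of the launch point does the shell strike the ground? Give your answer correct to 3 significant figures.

Components: v_x = 67.4 cos 63.5° = 30.07 m/s, v_y = 67.4 sin 63.5° = 60.32 m/s.
Vertical: 0 = 10.5 + 60.32 t − ½(10) t² ⇒ 5.000 t² − 60.32 t − 10.5 = 0.
t = [60.32 + √(3639 + 210.0)] / 10.00 = 12.24 s.
Horizontal: R = v_x · t = 30.07 × 12.24 = 368 m.

368 m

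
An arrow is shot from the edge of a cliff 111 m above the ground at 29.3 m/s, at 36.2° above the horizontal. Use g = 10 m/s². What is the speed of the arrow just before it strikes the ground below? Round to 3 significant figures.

55.5 m/s

v_x = 29.3 cos 36.2° = 23.64 m/s is unchanged throughout.
For the vertical component, v_y² = v_y0² + 2 g h = (17.30)² + 2×10×111 = 2519, so |v_y| = 50.19 m/s.
Impact speed = √(v_x² + v_y²) = √(558.8 + 2519) = 55.5 m/s.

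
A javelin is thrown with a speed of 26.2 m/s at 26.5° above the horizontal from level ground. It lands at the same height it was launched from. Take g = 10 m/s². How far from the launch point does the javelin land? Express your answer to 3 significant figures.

For level ground, R = v₀² sin(2θ) / g.
sin(2 × 26.5°) = sin 53.00° = 0.7986.
R = (26.2)² × 0.7986 / 10 = 54.8 m.

54.8 m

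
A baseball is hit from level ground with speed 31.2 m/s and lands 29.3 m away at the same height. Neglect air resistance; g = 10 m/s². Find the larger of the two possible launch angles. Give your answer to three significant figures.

Level-ground range: R = v₀² sin(2θ)/g ⇒ sin 2θ = R g / v₀² = 29.3×10/31.2² = 0.3010.
2θ = arcsin(0.3010) = 17.52° or 180° − 17.52° = 162.48°.
So θ = 8.76° or θ = 81.2°.

81.2°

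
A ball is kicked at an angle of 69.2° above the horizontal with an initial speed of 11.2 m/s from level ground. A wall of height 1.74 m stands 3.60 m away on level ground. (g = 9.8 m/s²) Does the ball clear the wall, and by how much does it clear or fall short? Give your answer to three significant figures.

Yes — it clears the wall by 3.72 m.

v_x = 11.2 cos 69.2° = 3.977 m/s; v_y0 = 11.2 sin 69.2° = 10.47 m/s.
Time to reach the wall: t = 3.60 / 3.977 = 0.9052 s.
Height at that point: y = 10.47×0.9052 − 4.900×0.9052² = 5.462 m.
That is 5.462 − 1.74 = 3.72 m above the top of the wall, so the ball clears it.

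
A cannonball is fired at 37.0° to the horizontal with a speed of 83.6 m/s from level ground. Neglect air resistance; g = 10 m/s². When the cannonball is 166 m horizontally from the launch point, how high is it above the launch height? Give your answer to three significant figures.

v_x = 83.6 cos 37.0° = 66.77 m/s, v_y0 = 83.6 sin 37.0° = 50.31 m/s.
Time to reach x = 166 m: t = x / v_x = 166 / 66.77 = 2.486 s.
y = v_y0 t − ½ g t² = 50.31×2.486 − 5.000×2.486² = 94.2 m.

94.2 m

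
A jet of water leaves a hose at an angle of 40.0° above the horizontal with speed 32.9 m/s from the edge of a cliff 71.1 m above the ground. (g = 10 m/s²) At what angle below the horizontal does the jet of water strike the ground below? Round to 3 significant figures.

59.8°

v_x = 32.9 cos 40.0° = 25.20 m/s.
At impact |v_y| = √(v_y0² + 2 g h) = √(21.15² + 2×10×71.1) = 43.24 m/s.
Angle below horizontal = arctan(|v_y| / v_x) = arctan(43.24 / 25.20) = 59.8°.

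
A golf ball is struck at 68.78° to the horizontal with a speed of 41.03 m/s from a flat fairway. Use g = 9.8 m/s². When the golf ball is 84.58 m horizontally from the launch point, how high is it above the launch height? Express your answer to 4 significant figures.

v_x = 41.03 cos 68.78° = 14.851 m/s, v_y0 = 41.03 sin 68.78° = 38.248 m/s.
Time to reach x = 84.58 m: t = x / v_x = 84.58 / 14.851 = 5.6952 s.
y = v_y0 t − ½ g t² = 38.248×5.6952 − 4.900×5.6952² = 58.90 m.

58.90 m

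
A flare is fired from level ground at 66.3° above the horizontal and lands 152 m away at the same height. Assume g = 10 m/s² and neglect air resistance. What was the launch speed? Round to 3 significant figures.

45.4 m/s

On level ground, R = v₀² sin(2θ) / g, so v₀ = √(R g / sin 2θ).
sin(2 × 66.3°) = 0.7361.
v₀ = √(152 × 10 / 0.7361) = √2065 = 45.4 m/s.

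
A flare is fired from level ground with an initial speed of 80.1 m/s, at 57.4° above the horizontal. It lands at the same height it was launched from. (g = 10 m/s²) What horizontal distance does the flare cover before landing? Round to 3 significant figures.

For level ground, R = v₀² sin(2θ) / g.
sin(2 × 57.4°) = sin 114.8° = 0.9078.
R = (80.1)² × 0.9078 / 10 = 582 m.

582 m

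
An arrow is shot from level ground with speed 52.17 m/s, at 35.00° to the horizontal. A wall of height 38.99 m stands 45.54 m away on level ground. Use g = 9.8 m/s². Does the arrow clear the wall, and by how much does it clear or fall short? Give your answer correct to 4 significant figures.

No — it falls 12.67 m short of clearing the wall.

v_x = 52.17 cos 35.00° = 42.735 m/s; v_y0 = 52.17 sin 35.00° = 29.923 m/s.
Time to reach the wall: t = 45.54 / 42.735 = 1.0656 s.
Height at that point: y = 29.923×1.0656 − 4.900×1.0656² = 26.322 m.
That is 38.99 − 26.322 = 12.67 m below the top of the wall, so the arrow does not clear it.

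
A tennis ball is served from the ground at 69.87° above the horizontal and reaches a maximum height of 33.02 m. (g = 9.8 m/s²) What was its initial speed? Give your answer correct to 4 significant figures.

27.10 m/s

At maximum height v_y = 0, so (v₀ sin θ)² = 2 g H.
v₀ sin 69.87° = √(2 × 9.8 × 33.02) = 25.440 m/s.
v₀ = 25.440 / sin 69.87° = 25.440 / 0.9389 = 27.10 m/s.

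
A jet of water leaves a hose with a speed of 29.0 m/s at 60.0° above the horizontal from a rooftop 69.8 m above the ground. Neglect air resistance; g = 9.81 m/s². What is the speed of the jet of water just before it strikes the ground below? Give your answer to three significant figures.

v_x = 29.0 cos 60.0° = 14.50 m/s is unchanged throughout.
For the vertical component, v_y² = v_y0² + 2 g h = (25.11)² + 2×9.81×69.8 = 2000, so |v_y| = 44.72 m/s.
Impact speed = √(v_x² + v_y²) = √(210.2 + 2000) = 47.0 m/s.

47.0 m/s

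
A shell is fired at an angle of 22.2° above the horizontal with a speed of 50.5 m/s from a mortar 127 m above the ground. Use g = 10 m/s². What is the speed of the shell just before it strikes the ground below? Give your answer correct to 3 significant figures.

v_x = 50.5 cos 22.2° = 46.76 m/s is unchanged throughout.
For the vertical component, v_y² = v_y0² + 2 g h = (19.08)² + 2×10×127 = 2904, so |v_y| = 53.89 m/s.
Impact speed = √(v_x² + v_y²) = √(2186 + 2904) = 71.3 m/s.

71.3 m/s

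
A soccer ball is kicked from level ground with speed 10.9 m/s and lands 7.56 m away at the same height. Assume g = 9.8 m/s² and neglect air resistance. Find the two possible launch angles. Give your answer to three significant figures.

Level-ground range: R = v₀² sin(2θ)/g ⇒ sin 2θ = R g / v₀² = 7.56×9.8/10.9² = 0.6236.
2θ = arcsin(0.6236) = 38.58° or 180° − 38.58° = 141.42°.
So θ = 19.3° or θ = 70.7°.

19.3° and 70.7°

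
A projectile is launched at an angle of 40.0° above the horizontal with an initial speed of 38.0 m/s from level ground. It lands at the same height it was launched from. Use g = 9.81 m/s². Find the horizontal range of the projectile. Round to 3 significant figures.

145 m

Components: v_x = 38.0 cos 40.0° = 29.11 m/s, v_y = 38.0 sin 40.0° = 24.43 m/s.
Time of flight (same landing height): t = 2 v_y / g = 2 × 24.43 / 9.81 = 4.981 s.
Range: R = v_x · t = 29.11 × 4.981 = 145 m.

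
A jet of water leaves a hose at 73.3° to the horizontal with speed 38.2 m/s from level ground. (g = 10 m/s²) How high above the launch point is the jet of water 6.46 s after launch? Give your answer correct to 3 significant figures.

v_y0 = 38.2 sin 73.3° = 36.59 m/s.
y(t) = v_y0 t − ½ g t² = 36.59×6.46 − 5.000×6.46² = 27.7 m.

27.7 m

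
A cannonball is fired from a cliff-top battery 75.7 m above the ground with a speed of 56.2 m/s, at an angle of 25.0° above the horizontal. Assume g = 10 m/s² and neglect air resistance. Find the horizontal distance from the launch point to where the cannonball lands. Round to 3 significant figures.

Components: v_x = 56.2 cos 25.0° = 50.93 m/s, v_y = 56.2 sin 25.0° = 23.75 m/s.
Vertical: 0 = 75.7 + 23.75 t − ½(10) t² ⇒ 5.000 t² − 23.75 t − 75.7 = 0.
t = [23.75 + √(564.1 + 1514)] / 10.00 = 6.934 s.
Horizontal: R = v_x · t = 50.93 × 6.934 = 353 m.

353 m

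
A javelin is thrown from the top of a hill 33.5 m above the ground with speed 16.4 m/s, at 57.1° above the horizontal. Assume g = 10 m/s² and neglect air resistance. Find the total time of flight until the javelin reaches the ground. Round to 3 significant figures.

Vertical component: v_y = 16.4 sin 57.1° = 13.77 m/s.
Taking up as positive with launch at y = 33.5 m, landing at y = 0: 0 = 33.5 + 13.77 t − ½(10) t².
Solving 5.000 t² − 13.77 t − 33.5 = 0 gives t = [13.77 + √(13.77² + 4·5.000·33.5)] / 10.00 = 4.31 s.

4.31 s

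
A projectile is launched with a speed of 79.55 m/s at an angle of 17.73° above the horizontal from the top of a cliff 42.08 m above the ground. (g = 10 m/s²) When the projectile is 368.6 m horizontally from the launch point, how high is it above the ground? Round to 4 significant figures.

v_x = 79.55 cos 17.73° = 75.772 m/s, v_y0 = 79.55 sin 17.73° = 24.226 m/s.
Time to reach x = 368.6 m: t = x / v_x = 368.6 / 75.772 = 4.8646 s.
y = 42.08 + v_y0 t − ½ g t² = 42.08 + 24.226×4.8646 − 5.000×4.8646² = 41.61 m.

41.61 m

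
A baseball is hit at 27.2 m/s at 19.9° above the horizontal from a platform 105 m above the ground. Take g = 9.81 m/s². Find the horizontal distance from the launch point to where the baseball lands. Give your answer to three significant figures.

145 m

Components: v_x = 27.2 cos 19.9° = 25.58 m/s, v_y = 27.2 sin 19.9° = 9.258 m/s.
Vertical: 0 = 105 + 9.258 t − ½(9.81) t² ⇒ 4.905 t² − 9.258 t − 105 = 0.
t = [9.258 + √(85.71 + 2060)] / 9.810 = 5.666 s.
Horizontal: R = v_x · t = 25.58 × 5.666 = 145 m.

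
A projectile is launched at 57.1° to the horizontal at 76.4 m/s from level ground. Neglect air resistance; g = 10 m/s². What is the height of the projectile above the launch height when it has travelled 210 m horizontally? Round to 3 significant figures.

v_x = 76.4 cos 57.1° = 41.50 m/s, v_y0 = 76.4 sin 57.1° = 64.15 m/s.
Time to reach x = 210 m: t = x / v_x = 210 / 41.50 = 5.060 s.
y = v_y0 t − ½ g t² = 64.15×5.060 − 5.000×5.060² = 197 m.

197 m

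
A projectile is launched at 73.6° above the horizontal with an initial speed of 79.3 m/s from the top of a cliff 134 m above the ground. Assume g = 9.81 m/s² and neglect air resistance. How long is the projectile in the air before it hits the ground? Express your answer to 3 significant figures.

17.1 s

Vertical component: v_y = 79.3 sin 73.6° = 76.07 m/s.
Taking up as positive with launch at y = 134 m, landing at y = 0: 0 = 134 + 76.07 t − ½(9.81) t².
Solving 4.905 t² − 76.07 t − 134 = 0 gives t = [76.07 + √(76.07² + 4·4.905·134)] / 9.810 = 17.1 s.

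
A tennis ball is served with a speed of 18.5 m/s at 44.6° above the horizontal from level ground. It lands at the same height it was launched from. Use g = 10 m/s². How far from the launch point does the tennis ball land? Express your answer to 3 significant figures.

For level ground, R = v₀² sin(2θ) / g.
sin(2 × 44.6°) = sin 89.20° = 0.9999.
R = (18.5)² × 0.9999 / 10 = 34.2 m.

34.2 m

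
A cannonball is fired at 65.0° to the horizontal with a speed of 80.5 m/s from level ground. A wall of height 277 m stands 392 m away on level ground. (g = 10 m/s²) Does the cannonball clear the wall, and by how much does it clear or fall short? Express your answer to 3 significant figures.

v_x = 80.5 cos 65.0° = 34.02 m/s; v_y0 = 80.5 sin 65.0° = 72.96 m/s.
Time to reach the wall: t = 392 / 34.02 = 11.52 s.
Height at that point: y = 72.96×11.52 − 5.000×11.52² = 176.9 m.
That is 277 − 176.9 = 100 m below the top of the wall, so the cannonball does not clear it.

No — it falls 100 m short of clearing the wall.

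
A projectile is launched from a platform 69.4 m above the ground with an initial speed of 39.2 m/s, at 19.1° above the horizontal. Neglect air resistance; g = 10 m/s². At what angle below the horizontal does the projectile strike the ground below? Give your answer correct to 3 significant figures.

v_x = 39.2 cos 19.1° = 37.04 m/s.
At impact |v_y| = √(v_y0² + 2 g h) = √(12.83² + 2×10×69.4) = 39.40 m/s.
Angle below horizontal = arctan(|v_y| / v_x) = arctan(39.40 / 37.04) = 46.8°.

46.8°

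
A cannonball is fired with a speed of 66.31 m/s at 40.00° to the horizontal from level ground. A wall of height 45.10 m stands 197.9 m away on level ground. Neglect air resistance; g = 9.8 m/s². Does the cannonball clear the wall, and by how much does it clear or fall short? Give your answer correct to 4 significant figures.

Yes — it clears the wall by 46.58 m.

v_x = 66.31 cos 40.00° = 50.796 m/s; v_y0 = 66.31 sin 40.00° = 42.623 m/s.
Time to reach the wall: t = 197.9 / 50.796 = 3.8960 s.
Height at that point: y = 42.623×3.8960 − 4.900×3.8960² = 91.683 m.
That is 91.683 − 45.10 = 46.58 m above the top of the wall, so the cannonball clears it.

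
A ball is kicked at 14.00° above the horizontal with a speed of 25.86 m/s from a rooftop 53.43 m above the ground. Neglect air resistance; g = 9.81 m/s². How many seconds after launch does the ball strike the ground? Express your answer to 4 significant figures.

3.999 s

Vertical component: v_y = 25.86 sin 14.00° = 6.2561 m/s.
Taking up as positive with launch at y = 53.43 m, landing at y = 0: 0 = 53.43 + 6.2561 t − ½(9.81) t².
Solving 4.905 t² − 6.2561 t − 53.43 = 0 gives t = [6.2561 + √(6.2561² + 4·4.905·53.43)] / 9.810 = 3.999 s.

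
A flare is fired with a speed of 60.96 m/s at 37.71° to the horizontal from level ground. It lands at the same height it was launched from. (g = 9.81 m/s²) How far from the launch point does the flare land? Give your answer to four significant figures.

366.6 m

For level ground, R = v₀² sin(2θ) / g.
sin(2 × 37.71°) = sin 75.420° = 0.9678.
R = (60.96)² × 0.9678 / 9.81 = 366.6 m.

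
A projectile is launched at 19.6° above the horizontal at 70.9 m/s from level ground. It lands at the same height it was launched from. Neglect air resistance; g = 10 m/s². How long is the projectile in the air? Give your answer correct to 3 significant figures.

Vertical component: v_y = 70.9 sin 19.6° = 23.78 m/s.
For a projectile landing at launch height, time of flight is t = 2 v_y / g = 2 × 23.78 / 10 = 4.76 s.

4.76 s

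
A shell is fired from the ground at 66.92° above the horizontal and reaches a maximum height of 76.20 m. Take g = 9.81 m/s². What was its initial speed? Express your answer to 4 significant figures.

42.03 m/s

At maximum height v_y = 0, so (v₀ sin θ)² = 2 g H.
v₀ sin 66.92° = √(2 × 9.81 × 76.20) = 38.666 m/s.
v₀ = 38.666 / sin 66.92° = 38.666 / 0.9200 = 42.03 m/s.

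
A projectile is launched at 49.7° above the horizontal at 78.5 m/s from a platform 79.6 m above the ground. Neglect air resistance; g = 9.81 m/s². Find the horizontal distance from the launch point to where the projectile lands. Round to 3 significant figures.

681 m

Components: v_x = 78.5 cos 49.7° = 50.77 m/s, v_y = 78.5 sin 49.7° = 59.87 m/s.
Vertical: 0 = 79.6 + 59.87 t − ½(9.81) t² ⇒ 4.905 t² − 59.87 t − 79.6 = 0.
t = [59.87 + √(3584 + 1562)] / 9.810 = 13.42 s.
Horizontal: R = v_x · t = 50.77 × 13.42 = 681 m.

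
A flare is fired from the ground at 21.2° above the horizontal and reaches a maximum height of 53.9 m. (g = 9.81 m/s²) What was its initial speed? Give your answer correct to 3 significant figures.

89.9 m/s

At maximum height v_y = 0, so (v₀ sin θ)² = 2 g H.
v₀ sin 21.2° = √(2 × 9.81 × 53.9) = 32.52 m/s.
v₀ = 32.52 / sin 21.2° = 32.52 / 0.3616 = 89.9 m/s.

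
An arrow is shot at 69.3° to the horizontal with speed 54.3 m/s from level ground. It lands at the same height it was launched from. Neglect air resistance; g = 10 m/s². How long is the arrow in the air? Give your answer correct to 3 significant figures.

10.2 s

Vertical component: v_y = 54.3 sin 69.3° = 50.79 m/s.
For a projectile landing at launch height, time of flight is t = 2 v_y / g = 2 × 50.79 / 10 = 10.2 s.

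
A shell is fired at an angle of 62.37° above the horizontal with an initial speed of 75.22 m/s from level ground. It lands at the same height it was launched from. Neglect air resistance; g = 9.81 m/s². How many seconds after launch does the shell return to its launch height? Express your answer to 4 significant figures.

13.59 s

Vertical component: v_y = 75.22 sin 62.37° = 66.642 m/s.
For a projectile landing at launch height, time of flight is t = 2 v_y / g = 2 × 66.642 / 9.81 = 13.59 s.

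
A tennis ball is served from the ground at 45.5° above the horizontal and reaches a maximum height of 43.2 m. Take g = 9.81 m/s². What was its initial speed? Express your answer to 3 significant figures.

At maximum height v_y = 0, so (v₀ sin θ)² = 2 g H.
v₀ sin 45.5° = √(2 × 9.81 × 43.2) = 29.11 m/s.
v₀ = 29.11 / sin 45.5° = 29.11 / 0.7133 = 40.8 m/s.

40.8 m/s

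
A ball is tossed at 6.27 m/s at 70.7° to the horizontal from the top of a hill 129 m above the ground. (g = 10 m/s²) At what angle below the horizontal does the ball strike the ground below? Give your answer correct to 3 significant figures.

v_x = 6.27 cos 70.7° = 2.072 m/s.
At impact |v_y| = √(v_y0² + 2 g h) = √(5.918² + 2×10×129) = 51.14 m/s.
Angle below horizontal = arctan(|v_y| / v_x) = arctan(51.14 / 2.072) = 87.7°.

87.7°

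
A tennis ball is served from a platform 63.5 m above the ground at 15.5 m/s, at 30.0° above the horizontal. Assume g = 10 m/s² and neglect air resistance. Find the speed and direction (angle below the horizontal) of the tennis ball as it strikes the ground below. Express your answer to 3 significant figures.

38.9 m/s at 69.8° below the horizontal

v_x = 15.5 cos 30.0° = 13.42 m/s (constant).
|v_y| at impact = √((7.750)² + 2×10×63.5) = 36.47 m/s.
Speed = √(13.42² + 36.47²) = 38.9 m/s; angle = arctan(36.47/13.42) = 69.8° below horizontal.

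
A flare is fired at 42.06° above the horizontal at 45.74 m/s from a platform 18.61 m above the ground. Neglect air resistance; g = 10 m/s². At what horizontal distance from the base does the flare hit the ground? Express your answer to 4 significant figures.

227.0 m

Components: v_x = 45.74 cos 42.06° = 33.959 m/s, v_y = 45.74 sin 42.06° = 30.642 m/s.
Vertical: 0 = 18.61 + 30.642 t − ½(10) t² ⇒ 5.000 t² − 30.642 t − 18.61 = 0.
t = [30.642 + √(938.93 + 372.20)] / 10.00 = 6.6852 s.
Horizontal: R = v_x · t = 33.959 × 6.6852 = 227.0 m.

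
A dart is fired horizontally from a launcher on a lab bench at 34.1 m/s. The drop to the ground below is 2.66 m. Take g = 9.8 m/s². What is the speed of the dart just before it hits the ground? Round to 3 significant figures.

Fall time: t = √(2 × 2.66 / 9.8) = 0.7368 s.
At impact: v_x = 34.1 m/s (unchanged), v_y = g t = 9.8 × 0.7368 = 7.221 m/s.
Speed = √(v_x² + v_y²) = √(1163 + 52.14) = 34.9 m/s.

34.9 m/s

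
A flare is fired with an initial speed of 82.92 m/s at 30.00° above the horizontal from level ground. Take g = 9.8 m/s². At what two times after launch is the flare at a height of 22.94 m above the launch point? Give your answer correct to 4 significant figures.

0.5952 s and 7.866 s

v_y0 = 82.92 sin 30.00° = 41.460 m/s.
Set y = v_y0 t − ½ g t² = 22.94: 4.900 t² − 41.460 t + 22.94 = 0.
t = [41.460 ± √(1718.9 − 449.62)] / 9.8 = (41.460 ± 35.627) / 9.8, giving t = 0.5952 s or t = 7.866 s.
So the flare is at 22.94 m at t = 0.5952 s (rising) and t = 7.866 s (falling).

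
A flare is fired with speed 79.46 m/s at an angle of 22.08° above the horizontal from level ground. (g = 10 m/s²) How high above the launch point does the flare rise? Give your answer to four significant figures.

44.61 m

Vertical component of launch velocity: v_y = 79.46 sin 22.08° = 29.869 m/s.
At the highest point the vertical velocity is zero, so v_y² = 2 g h_max.
h_max = (29.869)² / (2 × 10) = 892.16 / 20.00 = 44.61 m.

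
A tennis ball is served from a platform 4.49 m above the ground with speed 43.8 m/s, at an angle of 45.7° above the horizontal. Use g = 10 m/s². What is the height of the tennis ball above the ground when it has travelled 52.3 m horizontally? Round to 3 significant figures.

43.5 m

v_x = 43.8 cos 45.7° = 30.59 m/s, v_y0 = 43.8 sin 45.7° = 31.35 m/s.
Time to reach x = 52.3 m: t = x / v_x = 52.3 / 30.59 = 1.710 s.
y = 4.49 + v_y0 t − ½ g t² = 4.49 + 31.35×1.710 − 5.000×1.710² = 43.5 m.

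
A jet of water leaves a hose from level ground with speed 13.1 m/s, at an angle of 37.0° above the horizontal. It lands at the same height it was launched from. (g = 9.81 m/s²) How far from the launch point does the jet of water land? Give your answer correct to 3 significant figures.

16.8 m

Components: v_x = 13.1 cos 37.0° = 10.46 m/s, v_y = 13.1 sin 37.0° = 7.884 m/s.
Time of flight (same landing height): t = 2 v_y / g = 2 × 7.884 / 9.81 = 1.607 s.
Range: R = v_x · t = 10.46 × 1.607 = 16.8 m.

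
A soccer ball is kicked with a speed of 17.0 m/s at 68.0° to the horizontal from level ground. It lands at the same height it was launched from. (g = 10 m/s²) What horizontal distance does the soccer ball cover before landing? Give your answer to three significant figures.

For level ground, R = v₀² sin(2θ) / g.
sin(2 × 68.0°) = sin 136.0° = 0.6947.
R = (17.0)² × 0.6947 / 10 = 20.1 m.

20.1 m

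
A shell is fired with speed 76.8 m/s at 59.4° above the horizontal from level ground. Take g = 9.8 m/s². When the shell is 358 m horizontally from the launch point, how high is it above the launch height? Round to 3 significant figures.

v_x = 76.8 cos 59.4° = 39.09 m/s, v_y0 = 76.8 sin 59.4° = 66.10 m/s.
Time to reach x = 358 m: t = x / v_x = 358 / 39.09 = 9.158 s.
y = v_y0 t − ½ g t² = 66.10×9.158 − 4.900×9.158² = 194 m.

194 m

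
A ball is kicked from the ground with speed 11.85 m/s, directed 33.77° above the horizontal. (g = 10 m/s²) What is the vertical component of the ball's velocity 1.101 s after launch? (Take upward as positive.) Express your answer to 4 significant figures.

Initial vertical component: v_y0 = 11.85 sin 33.77° = 6.5869 m/s.
v_y(t) = v_y0 − g t = 6.5869 − 10 × 1.101 = -4.423 m/s.

-4.423 m/s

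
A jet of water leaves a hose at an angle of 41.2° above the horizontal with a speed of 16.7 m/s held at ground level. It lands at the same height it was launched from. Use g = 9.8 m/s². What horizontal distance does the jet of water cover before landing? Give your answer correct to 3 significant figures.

28.2 m

Components: v_x = 16.7 cos 41.2° = 12.57 m/s, v_y = 16.7 sin 41.2° = 11.00 m/s.
Time of flight (same landing height): t = 2 v_y / g = 2 × 11.00 / 9.8 = 2.245 s.
Range: R = v_x · t = 12.57 × 2.245 = 28.2 m.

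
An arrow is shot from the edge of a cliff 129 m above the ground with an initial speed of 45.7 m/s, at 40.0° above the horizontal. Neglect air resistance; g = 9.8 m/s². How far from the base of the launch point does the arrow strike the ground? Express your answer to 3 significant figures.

Components: v_x = 45.7 cos 40.0° = 35.01 m/s, v_y = 45.7 sin 40.0° = 29.38 m/s.
Vertical: 0 = 129 + 29.38 t − ½(9.8) t² ⇒ 4.900 t² − 29.38 t − 129 = 0.
t = [29.38 + √(863.2 + 2528)] / 9.800 = 8.940 s.
Horizontal: R = v_x · t = 35.01 × 8.940 = 313 m.

313 m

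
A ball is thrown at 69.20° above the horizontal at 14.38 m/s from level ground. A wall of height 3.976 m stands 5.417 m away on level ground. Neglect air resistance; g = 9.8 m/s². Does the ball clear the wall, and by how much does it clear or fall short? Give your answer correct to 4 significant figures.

Yes — it clears the wall by 4.770 m.

v_x = 14.38 cos 69.20° = 5.1064 m/s; v_y0 = 14.38 sin 69.20° = 13.443 m/s.
Time to reach the wall: t = 5.417 / 5.1064 = 1.0608 s.
Height at that point: y = 13.443×1.0608 − 4.900×1.0608² = 8.7464 m.
That is 8.7464 − 3.976 = 4.770 m above the top of the wall, so the ball clears it.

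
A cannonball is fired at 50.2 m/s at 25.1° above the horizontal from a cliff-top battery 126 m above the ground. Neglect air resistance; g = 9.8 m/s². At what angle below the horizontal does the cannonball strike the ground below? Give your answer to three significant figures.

49.9°

v_x = 50.2 cos 25.1° = 45.46 m/s.
At impact |v_y| = √(v_y0² + 2 g h) = √(21.29² + 2×9.8×126) = 54.06 m/s.
Angle below horizontal = arctan(|v_y| / v_x) = arctan(54.06 / 45.46) = 49.9°.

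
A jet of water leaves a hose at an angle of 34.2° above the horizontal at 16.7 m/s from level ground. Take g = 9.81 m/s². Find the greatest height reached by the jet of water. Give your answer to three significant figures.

Vertical component of launch velocity: v_y = 16.7 sin 34.2° = 9.387 m/s.
At the highest point the vertical velocity is zero, so v_y² = 2 g h_max.
h_max = (9.387)² / (2 × 9.81) = 88.12 / 19.62 = 4.49 m.

4.49 m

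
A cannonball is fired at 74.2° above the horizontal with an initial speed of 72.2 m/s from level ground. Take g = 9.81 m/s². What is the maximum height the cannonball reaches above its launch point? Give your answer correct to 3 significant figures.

246 m

Vertical component of launch velocity: v_y = 72.2 sin 74.2° = 69.47 m/s.
At the highest point the vertical velocity is zero, so v_y² = 2 g h_max.
h_max = (69.47)² / (2 × 9.81) = 4826 / 19.62 = 246 m.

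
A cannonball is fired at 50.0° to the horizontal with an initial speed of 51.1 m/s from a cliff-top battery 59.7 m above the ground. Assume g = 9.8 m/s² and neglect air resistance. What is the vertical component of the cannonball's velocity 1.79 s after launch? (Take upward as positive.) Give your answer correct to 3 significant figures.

Initial vertical component: v_y0 = 51.1 sin 50.0° = 39.14 m/s.
v_y(t) = v_y0 − g t = 39.14 − 9.8 × 1.79 = 21.6 m/s.

21.6 m/s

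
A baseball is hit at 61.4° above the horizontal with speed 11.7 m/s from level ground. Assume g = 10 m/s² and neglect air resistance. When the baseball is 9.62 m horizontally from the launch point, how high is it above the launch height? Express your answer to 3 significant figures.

2.89 m

v_x = 11.7 cos 61.4° = 5.601 m/s, v_y0 = 11.7 sin 61.4° = 10.27 m/s.
Time to reach x = 9.62 m: t = x / v_x = 9.62 / 5.601 = 1.718 s.
y = v_y0 t − ½ g t² = 10.27×1.718 − 5.000×1.718² = 2.89 m.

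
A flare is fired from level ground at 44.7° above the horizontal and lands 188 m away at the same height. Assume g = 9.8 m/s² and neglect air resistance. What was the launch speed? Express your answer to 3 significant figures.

On level ground, R = v₀² sin(2θ) / g, so v₀ = √(R g / sin 2θ).
sin(2 × 44.7°) = 0.9999.
v₀ = √(188 × 9.8 / 0.9999) = √1843 = 42.9 m/s.

42.9 m/s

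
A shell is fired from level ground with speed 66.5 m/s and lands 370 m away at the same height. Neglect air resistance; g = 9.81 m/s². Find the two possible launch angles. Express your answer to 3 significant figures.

27.6° and 62.4°

Level-ground range: R = v₀² sin(2θ)/g ⇒ sin 2θ = R g / v₀² = 370×9.81/66.5² = 0.8208.
2θ = arcsin(0.8208) = 55.16° or 180° − 55.16° = 124.84°.
So θ = 27.6° or θ = 62.4°.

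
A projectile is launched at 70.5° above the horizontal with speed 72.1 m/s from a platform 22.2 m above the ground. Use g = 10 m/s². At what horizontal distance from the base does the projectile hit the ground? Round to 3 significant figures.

335 m

Components: v_x = 72.1 cos 70.5° = 24.07 m/s, v_y = 72.1 sin 70.5° = 67.96 m/s.
Vertical: 0 = 22.2 + 67.96 t − ½(10) t² ⇒ 5.000 t² − 67.96 t − 22.2 = 0.
t = [67.96 + √(4619 + 444.0)] / 10.00 = 13.91 s.
Horizontal: R = v_x · t = 24.07 × 13.91 = 335 m.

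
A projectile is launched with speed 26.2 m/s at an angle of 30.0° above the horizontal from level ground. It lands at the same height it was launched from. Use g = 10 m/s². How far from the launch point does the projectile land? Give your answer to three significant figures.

59.4 m

For level ground, R = v₀² sin(2θ) / g.
sin(2 × 30.0°) = sin 60.00° = 0.8660.
R = (26.2)² × 0.8660 / 10 = 59.4 m.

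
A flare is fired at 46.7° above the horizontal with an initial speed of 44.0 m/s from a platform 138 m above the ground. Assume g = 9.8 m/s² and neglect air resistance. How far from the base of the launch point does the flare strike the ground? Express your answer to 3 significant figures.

Components: v_x = 44.0 cos 46.7° = 30.18 m/s, v_y = 44.0 sin 46.7° = 32.02 m/s.
Vertical: 0 = 138 + 32.02 t − ½(9.8) t² ⇒ 4.900 t² − 32.02 t − 138 = 0.
t = [32.02 + √(1025 + 2705)] / 9.800 = 9.499 s.
Horizontal: R = v_x · t = 30.18 × 9.499 = 287 m.

287 m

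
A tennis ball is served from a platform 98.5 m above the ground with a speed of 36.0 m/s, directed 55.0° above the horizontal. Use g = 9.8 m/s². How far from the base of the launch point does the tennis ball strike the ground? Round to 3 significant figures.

174 m

Components: v_x = 36.0 cos 55.0° = 20.65 m/s, v_y = 36.0 sin 55.0° = 29.49 m/s.
Vertical: 0 = 98.5 + 29.49 t − ½(9.8) t² ⇒ 4.900 t² − 29.49 t − 98.5 = 0.
t = [29.49 + √(869.7 + 1931)] / 9.800 = 8.409 s.
Horizontal: R = v_x · t = 20.65 × 8.409 = 174 m.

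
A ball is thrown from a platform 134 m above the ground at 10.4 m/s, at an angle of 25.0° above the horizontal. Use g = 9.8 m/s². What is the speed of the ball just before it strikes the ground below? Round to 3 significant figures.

52.3 m/s

v_x = 10.4 cos 25.0° = 9.426 m/s is unchanged throughout.
For the vertical component, v_y² = v_y0² + 2 g h = (4.395)² + 2×9.8×134 = 2646, so |v_y| = 51.44 m/s.
Impact speed = √(v_x² + v_y²) = √(88.85 + 2646) = 52.3 m/s.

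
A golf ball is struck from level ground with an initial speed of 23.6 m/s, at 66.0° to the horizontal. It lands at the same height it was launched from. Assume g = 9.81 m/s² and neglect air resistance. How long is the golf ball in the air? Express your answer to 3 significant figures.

4.40 s

Vertical component: v_y = 23.6 sin 66.0° = 21.56 m/s.
For a projectile landing at launch height, time of flight is t = 2 v_y / g = 2 × 21.56 / 9.81 = 4.40 s.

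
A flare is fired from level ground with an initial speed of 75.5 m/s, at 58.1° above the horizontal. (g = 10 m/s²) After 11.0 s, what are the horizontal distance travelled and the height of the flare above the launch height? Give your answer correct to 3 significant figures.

x = 439 m, y = 100 m

v_x = 75.5 cos 58.1° = 39.90 m/s; v_y0 = 75.5 sin 58.1° = 64.10 m/s.
x = v_x t = 39.90 × 11.0 = 439 m.
y = v_y0 t − ½ g t² = 64.10×11.0 − 5.000×11.0² = 100 m.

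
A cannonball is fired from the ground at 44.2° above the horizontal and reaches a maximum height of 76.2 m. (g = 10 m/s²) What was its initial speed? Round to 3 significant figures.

56.0 m/s

At maximum height v_y = 0, so (v₀ sin θ)² = 2 g H.
v₀ sin 44.2° = √(2 × 10 × 76.2) = 39.04 m/s.
v₀ = 39.04 / sin 44.2° = 39.04 / 0.6972 = 56.0 m/s.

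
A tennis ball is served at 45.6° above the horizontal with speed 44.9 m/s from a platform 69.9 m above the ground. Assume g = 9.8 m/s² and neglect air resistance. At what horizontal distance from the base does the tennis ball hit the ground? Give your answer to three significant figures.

Components: v_x = 44.9 cos 45.6° = 31.41 m/s, v_y = 44.9 sin 45.6° = 32.08 m/s.
Vertical: 0 = 69.9 + 32.08 t − ½(9.8) t² ⇒ 4.900 t² − 32.08 t − 69.9 = 0.
t = [32.08 + √(1029 + 1370)] / 9.800 = 8.271 s.
Horizontal: R = v_x · t = 31.41 × 8.271 = 260 m.

260 m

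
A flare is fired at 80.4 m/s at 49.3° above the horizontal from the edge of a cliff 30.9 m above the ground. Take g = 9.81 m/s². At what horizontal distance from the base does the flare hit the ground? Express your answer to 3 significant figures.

Components: v_x = 80.4 cos 49.3° = 52.43 m/s, v_y = 80.4 sin 49.3° = 60.95 m/s.
Vertical: 0 = 30.9 + 60.95 t − ½(9.81) t² ⇒ 4.905 t² − 60.95 t − 30.9 = 0.
t = [60.95 + √(3715 + 606.3)] / 9.810 = 12.91 s.
Horizontal: R = v_x · t = 52.43 × 12.91 = 677 m.

677 m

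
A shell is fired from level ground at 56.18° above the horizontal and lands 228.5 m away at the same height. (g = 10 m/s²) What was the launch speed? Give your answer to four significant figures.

On level ground, R = v₀² sin(2θ) / g, so v₀ = √(R g / sin 2θ).
sin(2 × 56.18°) = 0.9248.
v₀ = √(228.5 × 10 / 0.9248) = √2470.8 = 49.71 m/s.

49.71 m/s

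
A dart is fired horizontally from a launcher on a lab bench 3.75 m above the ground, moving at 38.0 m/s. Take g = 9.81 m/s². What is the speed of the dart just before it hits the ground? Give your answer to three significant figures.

39.0 m/s

Fall time: t = √(2 × 3.75 / 9.81) = 0.8744 s.
At impact: v_x = 38.0 m/s (unchanged), v_y = g t = 9.81 × 0.8744 = 8.578 m/s.
Speed = √(v_x² + v_y²) = √(1444 + 73.58) = 39.0 m/s.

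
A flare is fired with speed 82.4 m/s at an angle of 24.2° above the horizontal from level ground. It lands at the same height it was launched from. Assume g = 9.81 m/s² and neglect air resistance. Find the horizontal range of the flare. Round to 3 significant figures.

518 m

Components: v_x = 82.4 cos 24.2° = 75.16 m/s, v_y = 82.4 sin 24.2° = 33.78 m/s.
Time of flight (same landing height): t = 2 v_y / g = 2 × 33.78 / 9.81 = 6.887 s.
Range: R = v_x · t = 75.16 × 6.887 = 518 m.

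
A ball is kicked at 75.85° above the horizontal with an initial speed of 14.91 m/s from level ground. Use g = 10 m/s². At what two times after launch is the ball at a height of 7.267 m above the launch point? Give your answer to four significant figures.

0.6477 s and 2.244 s

v_y0 = 14.91 sin 75.85° = 14.458 m/s.
Set y = v_y0 t − ½ g t² = 7.267: 5.000 t² − 14.458 t + 7.267 = 0.
t = [14.458 ± √(209.03 − 145.34)] / 10 = (14.458 ± 7.9806) / 10, giving t = 0.6477 s or t = 2.244 s.
So the ball is at 7.267 m at t = 0.6477 s (rising) and t = 2.244 s (falling).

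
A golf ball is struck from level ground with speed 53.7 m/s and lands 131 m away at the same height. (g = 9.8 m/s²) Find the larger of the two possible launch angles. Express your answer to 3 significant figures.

Level-ground range: R = v₀² sin(2θ)/g ⇒ sin 2θ = R g / v₀² = 131×9.8/53.7² = 0.4452.
2θ = arcsin(0.4452) = 26.44° or 180° − 26.44° = 153.56°.
So θ = 13.2° or θ = 76.8°.

76.8°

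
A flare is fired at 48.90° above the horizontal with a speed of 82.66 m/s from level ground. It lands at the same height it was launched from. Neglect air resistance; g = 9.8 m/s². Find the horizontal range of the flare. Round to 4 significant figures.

690.8 m

Components: v_x = 82.66 cos 48.90° = 54.339 m/s, v_y = 82.66 sin 48.90° = 62.290 m/s.
Time of flight (same landing height): t = 2 v_y / g = 2 × 62.290 / 9.8 = 12.712 s.
Range: R = v_x · t = 54.339 × 12.712 = 690.8 m.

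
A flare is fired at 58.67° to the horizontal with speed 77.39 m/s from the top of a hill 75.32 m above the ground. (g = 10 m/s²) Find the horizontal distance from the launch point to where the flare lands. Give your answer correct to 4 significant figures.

574.5 m

Components: v_x = 77.39 cos 58.67° = 40.240 m/s, v_y = 77.39 sin 58.67° = 66.106 m/s.
Vertical: 0 = 75.32 + 66.106 t − ½(10) t² ⇒ 5.000 t² − 66.106 t − 75.32 = 0.
t = [66.106 + √(4370.0 + 1506.4)] / 10.00 = 14.276 s.
Horizontal: R = v_x · t = 40.240 × 14.276 = 574.5 m.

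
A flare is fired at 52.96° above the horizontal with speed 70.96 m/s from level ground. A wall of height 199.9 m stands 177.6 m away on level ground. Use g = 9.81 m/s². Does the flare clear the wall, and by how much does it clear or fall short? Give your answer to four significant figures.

v_x = 70.96 cos 52.96° = 42.744 m/s; v_y0 = 70.96 sin 52.96° = 56.641 m/s.
Time to reach the wall: t = 177.6 / 42.744 = 4.1550 s.
Height at that point: y = 56.641×4.1550 − 4.905×4.1550² = 150.66 m.
That is 199.9 − 150.66 = 49.24 m below the top of the wall, so the flare does not clear it.

No — it falls 49.24 m short of clearing the wall.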